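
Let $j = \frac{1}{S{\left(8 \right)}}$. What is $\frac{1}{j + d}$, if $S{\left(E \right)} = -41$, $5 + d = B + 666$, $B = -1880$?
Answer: $- \frac{41}{49980} \approx -0.00082033$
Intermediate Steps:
$d = -1219$ ($d = -5 + \left(-1880 + 666\right) = -5 - 1214 = -1219$)
$j = - \frac{1}{41}$ ($j = \frac{1}{-41} = - \frac{1}{41} \approx -0.02439$)
$\frac{1}{j + d} = \frac{1}{- \frac{1}{41} - 1219} = \frac{1}{- \frac{49980}{41}} = - \frac{41}{49980}$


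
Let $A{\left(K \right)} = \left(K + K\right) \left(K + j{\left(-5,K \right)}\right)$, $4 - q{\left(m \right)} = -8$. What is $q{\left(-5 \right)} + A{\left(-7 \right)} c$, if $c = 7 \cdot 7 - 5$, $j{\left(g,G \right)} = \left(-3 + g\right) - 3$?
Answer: $11100$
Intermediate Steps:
$q{\left(m \right)} = 12$ ($q{\left(m \right)} = 4 - -8 = 4 + 8 = 12$)
$j{\left(g,G \right)} = -6 + g$
$A{\left(K \right)} = 2 K \left(-11 + K\right)$ ($A{\left(K \right)} = \left(K + K\right) \left(K - 11\right) = 2 K \left(K - 11\right) = 2 K \left(-11 + K\right)$)
$c = 44$ ($c = 49 - 5 = 44$)
$q{\left(-5 \right)} + A{\left(-7 \right)} c = 12 + 2 \left(-7\right) \left(-11 - 7\right) 44 = 12 + 2 \left(-7\right) \left(-18\right) 44 = 12 + 252 \cdot 44 = 12 + 11088 = 11100$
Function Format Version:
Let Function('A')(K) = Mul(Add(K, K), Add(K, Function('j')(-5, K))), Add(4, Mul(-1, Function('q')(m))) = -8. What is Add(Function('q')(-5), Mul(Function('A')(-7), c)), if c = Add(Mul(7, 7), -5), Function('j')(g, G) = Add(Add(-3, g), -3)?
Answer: 11100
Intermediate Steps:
Function('q')(m) = 12 (Function('q')(m) = Add(4, Mul(-1, -8)) = Add(4, 8) = 12)
Function('j')(g, G) = Add(-6, g)
Function('A')(K) = Mul(2, K, Add(-11, K)) (Function('A')(K) = Mul(Add(K, K), Add(K, Add(-6, -5))) = Mul(Mul(2, K), Add(K, -11)) = Mul(Mul(2, K), Add(-11, K)) = Mul(2, K, Add(-11, K)))
c = 44 (c = Add(49, -5) = 44)
Add(Function('q')(-5), Mul(Function('A')(-7), c)) = Add(12, Mul(Mul(2, -7, Add(-11, -7)), 44)) = Add(12, Mul(Mul(2, -7, -18), 44)) = Add(12, Mul(252, 44)) = Add(12, 11088) = 11100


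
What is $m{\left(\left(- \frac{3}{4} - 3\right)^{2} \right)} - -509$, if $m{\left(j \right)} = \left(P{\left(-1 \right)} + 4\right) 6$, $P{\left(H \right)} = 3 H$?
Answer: $515$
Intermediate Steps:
$m{\left(j \right)} = 6$ ($m{\left(j \right)} = \left(3 \left(-1\right) + 4\right) 6 = \left(-3 + 4\right) 6 = 1 \cdot 6 = 6$)
$m{\left(\left(- \frac{3}{4} - 3\right)^{2} \right)} - -509 = 6 - -509 = 6 + 509 = 515$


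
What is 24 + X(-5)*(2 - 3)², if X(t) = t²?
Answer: 49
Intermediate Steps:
24 + X(-5)*(2 - 3)² = 24 + (-5)²*(2 - 3)² = 24 + 25*(-1)² = 24 + 25*1 = 24 + 25 = 49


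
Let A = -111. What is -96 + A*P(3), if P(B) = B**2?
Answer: -1095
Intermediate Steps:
-96 + A*P(3) = -96 - 111*3**2 = -96 - 111*9 = -96 - 999 = -1095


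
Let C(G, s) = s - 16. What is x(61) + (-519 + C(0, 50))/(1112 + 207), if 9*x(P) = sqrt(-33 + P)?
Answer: -485/1319 + 2*sqrt(7)/9 ≈ 0.22024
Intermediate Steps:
C(G, s) = -16 + s
x(P) = sqrt(-33 + P)/9
x(61) + (-519 + C(0, 50))/(1112 + 207) = sqrt(-33 + 61)/9 + (-519 + (-16 + 50))/(1112 + 207) = sqrt(28)/9 + (-519 + 34)/1319 = (2*sqrt(7))/9 - 485*1/1319 = 2*sqrt(7)/9 - 485/1319 = -485/1319 + 2*sqrt(7)/9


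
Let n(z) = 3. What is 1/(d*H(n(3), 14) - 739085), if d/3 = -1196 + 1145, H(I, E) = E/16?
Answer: -8/5913751 ≈ -1.3528e-6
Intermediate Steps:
H(I, E) = E/16 (H(I, E) = E*(1/16) = E/16)
d = -153 (d = 3*(-1196 + 1145) = 3*(-51) = -153)
1/(d*H(n(3), 14) - 739085) = 1/(-153*14/16 - 739085) = 1/(-153*7/8 - 739085) = 1/(-1071/8 - 739085) = 1/(-5913751/8) = -8/5913751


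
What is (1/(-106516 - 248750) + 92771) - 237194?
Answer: -51308581519/355266 ≈ -1.4442e+5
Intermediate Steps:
(1/(-106516 - 248750) + 92771) - 237194 = (1/(-355266) + 92771) - 237194 = (-1/355266 + 92771) - 237194 = 32958382085/355266 - 237194 = -51308581519/355266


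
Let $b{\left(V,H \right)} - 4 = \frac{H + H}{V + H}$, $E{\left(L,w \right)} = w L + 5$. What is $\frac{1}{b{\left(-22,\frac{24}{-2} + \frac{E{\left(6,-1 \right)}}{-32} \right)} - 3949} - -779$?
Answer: $\frac{3339921684}{4287449} \approx 779.0$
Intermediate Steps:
$E{\left(L,w \right)} = 5 + L w$ ($E{\left(L,w \right)} = L w + 5 = 5 + L w$)
$b{\left(V,H \right)} = 4 + \frac{2 H}{H + V}$ ($b{\left(V,H \right)} = 4 + \frac{H + H}{V + H} = 4 + \frac{2 H}{H + V}$)
$\frac{1}{b{\left(-22,\frac{24}{-2} + \frac{E{\left(6,-1 \right)}}{-32} \right)} - 3949} - -779 = \frac{1}{\frac{2 \left(2 \left(-22\right) + 3 \left(\frac{24}{-2} + \frac{5 + 6 \left(-1\right)}{-32}\right)\right)}{\left(\frac{24}{-2} + \frac{5 + 6 \left(-1\right)}{-32}\right) - 22} - 3949} - -779 = \frac{1}{\frac{2 \left(-44 + 3 \left(24 \left(- \frac{1}{2}\right) + \left(5 - 6\right) \left(- \frac{1}{32}\right)\right)\right)}{\left(24 \left(- \frac{1}{2}\right) + \left(5 - 6\right) \left(- \frac{1}{32}\right)\right) - 22} - 3949} + 779 = \frac{1}{\frac{2 \left(-44 + 3 \left(-12 - - \frac{1}{32}\right)\right)}{\left(-12 - - \frac{1}{32}\right) - 22} - 3949} + 779 = \frac{1}{\frac{2 \left(-44 + 3 \left(-12 + \frac{1}{32}\right)\right)}{\left(-12 + \frac{1}{32}\right) - 22} - 3949} + 779 = \frac{1}{\frac{2 \left(-44 + 3 \left(- \frac{383}{32}\right)\right)}{- \frac{383}{32} - 22} - 3949} + 779 = \frac{1}{\frac{2 \left(-44 - \frac{1149}{32}\right)}{- \frac{1087}{32}} - 3949} + 779 = \frac{1}{2 \left(- \frac{32}{1087}\right) \left(- \frac{2557}{32}\right) - 3949} + 779 = \frac{1}{\frac{5114}{1087} - 3949} + 779 = \frac{1}{- \frac{4287449}{1087}} + 779 = - \frac{1087}{4287449} + 779 = \frac{3339921684}{4287449}$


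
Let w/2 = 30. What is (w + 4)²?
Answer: 4096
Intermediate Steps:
w = 60 (w = 2*30 = 60)
(w + 4)² = (60 + 4)² = 64² = 4096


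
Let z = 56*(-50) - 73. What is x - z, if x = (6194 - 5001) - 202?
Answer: 3864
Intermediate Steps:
z = -2873 (z = -2800 - 73 = -2873)
x = 991 (x = 1193 - 202 = 991)
x - z = 991 - 1*(-2873) = 991 + 2873 = 3864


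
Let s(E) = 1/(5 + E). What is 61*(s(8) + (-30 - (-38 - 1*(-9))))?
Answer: -732/13 ≈ -56.308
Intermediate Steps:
61*(s(8) + (-30 - (-38 - 1*(-9)))) = 61*(1/(5 + 8) + (-30 - (-38 - 1*(-9)))) = 61*(1/13 + (-30 - (-38 + 9))) = 61*(1/13 + (-30 - 1*(-29))) = 61*(1/13 + (-30 + 29)) = 61*(1/13 - 1) = 61*(-12/13) = -732/13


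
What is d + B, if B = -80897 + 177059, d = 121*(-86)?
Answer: 85756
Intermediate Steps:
d = -10406
B = 96162
d + B = -10406 + 96162 = 85756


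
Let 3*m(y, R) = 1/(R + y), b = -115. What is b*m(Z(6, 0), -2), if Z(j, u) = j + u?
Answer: -115/12 ≈ -9.5833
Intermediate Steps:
m(y, R) = 1/(3*(R + y))
b*m(Z(6, 0), -2) = -115/(3*(-2 + (6 + 0))) = -115/(3*(-2 + 6)) = -115/(3*4) = -115*1/12 = -115/12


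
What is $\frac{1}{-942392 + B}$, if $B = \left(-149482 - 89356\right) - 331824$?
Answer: $- \frac{1}{1513054} \approx -6.6092 \cdot 10^{-7}$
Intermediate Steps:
$B = -570662$ ($B = -238838 - 331824 = -570662$)
$\frac{1}{-942392 + B} = \frac{1}{-942392 - 570662} = \frac{1}{-1513054} = - \frac{1}{1513054}$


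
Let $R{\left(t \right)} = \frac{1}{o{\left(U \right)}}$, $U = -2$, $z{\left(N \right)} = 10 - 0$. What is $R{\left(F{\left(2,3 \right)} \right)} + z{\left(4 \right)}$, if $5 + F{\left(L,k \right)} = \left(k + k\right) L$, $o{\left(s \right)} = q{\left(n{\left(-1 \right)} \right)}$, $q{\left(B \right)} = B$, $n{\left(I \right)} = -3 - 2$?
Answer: $\frac{49}{5} \approx 9.8$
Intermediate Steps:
$z{\left(N \right)} = 10$ ($z{\left(N \right)} = 10 + 0 = 10$)
$n{\left(I \right)} = -5$
$o{\left(s \right)} = -5$
$F{\left(L,k \right)} = -5 + 2 L k$ ($F{\left(L,k \right)} = -5 + \left(k + k\right) L = -5 + 2 k L = -5 + 2 L k$)
$R{\left(t \right)} = - \frac{1}{5}$ ($R{\left(t \right)} = \frac{1}{-5} = - \frac{1}{5}$)
$R{\left(F{\left(2,3 \right)} \right)} + z{\left(4 \right)} = - \frac{1}{5} + 10 = \frac{49}{5}$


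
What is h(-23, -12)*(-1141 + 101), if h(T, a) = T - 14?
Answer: 38480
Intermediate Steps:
h(T, a) = -14 + T
h(-23, -12)*(-1141 + 101) = (-14 - 23)*(-1141 + 101) = -37*(-1040) = 38480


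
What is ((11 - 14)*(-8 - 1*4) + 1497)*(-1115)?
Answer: -1709295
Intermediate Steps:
((11 - 14)*(-8 - 1*4) + 1497)*(-1115) = (-3*(-8 - 4) + 1497)*(-1115) = (-3*(-12) + 1497)*(-1115) = (36 + 1497)*(-1115) = 1533*(-1115) = -1709295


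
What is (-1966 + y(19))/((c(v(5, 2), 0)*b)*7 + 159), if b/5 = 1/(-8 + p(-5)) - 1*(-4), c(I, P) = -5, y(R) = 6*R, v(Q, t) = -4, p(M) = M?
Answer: 12038/3429 ≈ 3.5106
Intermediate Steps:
b = 255/13 (b = 5*(1/(-8 - 5) - 1*(-4)) = 5*(1/(-13) + 4) = 5*(-1/13 + 4) = 5*(51/13) = 255/13 ≈ 19.615)
(-1966 + y(19))/((c(v(5, 2), 0)*b)*7 + 159) = (-1966 + 6*19)/(-5*255/13*7 + 159) = (-1966 + 114)/(-1275/13*7 + 159) = -1852/(-8925/13 + 159) = -1852/(-6858/13) = -1852*(-13/6858) = 12038/3429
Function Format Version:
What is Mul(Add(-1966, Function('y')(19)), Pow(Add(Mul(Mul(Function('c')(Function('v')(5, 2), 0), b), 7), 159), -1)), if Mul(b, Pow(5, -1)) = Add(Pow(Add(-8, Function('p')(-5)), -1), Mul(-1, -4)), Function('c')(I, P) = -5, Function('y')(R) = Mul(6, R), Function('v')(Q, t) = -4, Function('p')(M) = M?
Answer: Rational(12038, 3429) ≈ 3.5106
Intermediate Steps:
b = Rational(255, 13) (b = Mul(5, Add(Pow(Add(-8, -5), -1), Mul(-1, -4))) = Mul(5, Add(Pow(-13, -1), 4)) = Mul(5, Add(Rational(-1, 13), 4)) = Mul(5, Rational(51, 13)) = Rational(255, 13) ≈ 19.615)
Mul(Add(-1966, Function('y')(19)), Pow(Add(Mul(Mul(Function('c')(Function('v')(5, 2), 0), b), 7), 159), -1)) = Mul(Add(-1966, Mul(6, 19)), Pow(Add(Mul(Mul(-5, Rational(255, 13)), 7), 159), -1)) = Mul(Add(-1966, 114), Pow(Add(Mul(Rational(-1275, 13), 7), 159), -1)) = Mul(-1852, Pow(Add(Rational(-8925, 13), 159), -1)) = Mul(-1852, Pow(Rational(-6858, 13), -1)) = Mul(-1852, Rational(-13, 6858)) = Rational(12038, 3429)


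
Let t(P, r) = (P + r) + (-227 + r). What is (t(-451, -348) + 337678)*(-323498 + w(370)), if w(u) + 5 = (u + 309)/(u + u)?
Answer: -20127083201116/185 ≈ -1.0880e+11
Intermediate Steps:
w(u) = -5 + (309 + u)/(2*u) (w(u) = -5 + (u + 309)/(u + u) = -5 + (309 + u)/((2*u)) = -5 + (309 + u)*(1/(2*u)) = -5 + (309 + u)/(2*u))
t(P, r) = -227 + P + 2*r
(t(-451, -348) + 337678)*(-323498 + w(370)) = ((-227 - 451 + 2*(-348)) + 337678)*(-323498 + (3/2)*(103 - 3*370)/370) = ((-227 - 451 - 696) + 337678)*(-323498 + (3/2)*(1/370)*(103 - 1110)) = (-1374 + 337678)*(-323498 + (3/2)*(1/370)*(-1007)) = 336304*(-323498 - 3021/740) = 336304*(-239391541/740) = -20127083201116/185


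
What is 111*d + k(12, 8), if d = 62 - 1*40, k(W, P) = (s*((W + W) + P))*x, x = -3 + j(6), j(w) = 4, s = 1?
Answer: 2474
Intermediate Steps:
x = 1 (x = -3 + 4 = 1)
k(W, P) = P + 2*W (k(W, P) = (1*((W + W) + P))*1 = (1*(2*W + P))*1 = (1*(P + 2*W))*1 = (P + 2*W)*1 = P + 2*W)
d = 22 (d = 62 - 40 = 22)
111*d + k(12, 8) = 111*22 + (8 + 2*12) = 2442 + (8 + 24) = 2442 + 32 = 2474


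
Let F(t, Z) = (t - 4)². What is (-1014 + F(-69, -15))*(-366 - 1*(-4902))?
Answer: 19572840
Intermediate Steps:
F(t, Z) = (-4 + t)²
(-1014 + F(-69, -15))*(-366 - 1*(-4902)) = (-1014 + (-4 - 69)²)*(-366 - 1*(-4902)) = (-1014 + (-73)²)*(-366 + 4902) = (-1014 + 5329)*4536 = 4315*4536 = 19572840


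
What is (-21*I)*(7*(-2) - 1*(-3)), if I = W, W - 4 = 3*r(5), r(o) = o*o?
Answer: 18249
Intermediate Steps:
r(o) = o²
W = 79 (W = 4 + 3*5² = 4 + 3*25 = 4 + 75 = 79)
I = 79
(-21*I)*(7*(-2) - 1*(-3)) = (-21*79)*(7*(-2) - 1*(-3)) = -1659*(-14 + 3) = -1659*(-11) = 18249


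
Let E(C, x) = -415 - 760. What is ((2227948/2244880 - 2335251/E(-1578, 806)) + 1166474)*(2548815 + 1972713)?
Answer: 15836102588040231618/2997425 ≈ 5.2832e+12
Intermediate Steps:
E(C, x) = -1175
((2227948/2244880 - 2335251/E(-1578, 806)) + 1166474)*(2548815 + 1972713) = ((2227948/2244880 - 2335251/(-1175)) + 1166474)*(2548815 + 1972713) = ((2227948*(1/2244880) - 2335251*(-1/1175)) + 1166474)*4521528 = ((556987/561220 + 2335251/1175) + 1166474)*4521528 = (262248805189/131886700 + 1166474)*4521528 = (154104655300989/131886700)*4521528 = 15836102588040231618/2997425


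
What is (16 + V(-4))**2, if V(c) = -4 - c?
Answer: 256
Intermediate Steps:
(16 + V(-4))**2 = (16 + (-4 - 1*(-4)))**2 = (16 + (-4 + 4))**2 = (16 + 0)**2 = 16**2 = 256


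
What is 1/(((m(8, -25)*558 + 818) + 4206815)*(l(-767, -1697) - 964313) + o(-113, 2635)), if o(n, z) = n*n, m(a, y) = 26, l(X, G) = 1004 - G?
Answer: -1/4060061438523 ≈ -2.4630e-13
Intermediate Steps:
o(n, z) = n**2
1/(((m(8, -25)*558 + 818) + 4206815)*(l(-767, -1697) - 964313) + o(-113, 2635)) = 1/(((26*558 + 818) + 4206815)*((1004 - 1*(-1697)) - 964313) + (-113)**2) = 1/(((14508 + 818) + 4206815)*((1004 + 1697) - 964313) + 12769) = 1/((15326 + 4206815)*(2701 - 964313) + 12769) = 1/(4222141*(-961612) + 12769) = 1/(-4060061451292 + 12769) = 1/(-4060061438523) = -1/4060061438523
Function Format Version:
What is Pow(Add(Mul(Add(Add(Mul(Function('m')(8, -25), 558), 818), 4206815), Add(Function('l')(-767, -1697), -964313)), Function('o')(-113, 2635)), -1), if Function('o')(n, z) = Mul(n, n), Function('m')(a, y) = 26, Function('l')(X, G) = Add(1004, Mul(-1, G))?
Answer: Rational(-1, 4060061438523) ≈ -2.4630e-13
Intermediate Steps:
Function('o')(n, z) = Pow(n, 2)
Pow(Add(Mul(Add(Add(Mul(Function('m')(8, -25), 558), 818), 4206815), Add(Function('l')(-767, -1697), -964313)), Function('o')(-113, 2635)), -1) = Pow(Add(Mul(Add(Add(Mul(26, 558), 818), 4206815), Add(Add(1004, Mul(-1, -1697)), -964313)), Pow(-113, 2)), -1) = Pow(Add(Mul(Add(Add(14508, 818), 4206815), Add(Add(1004, 1697), -964313)), 12769), -1) = Pow(Add(Mul(Add(15326, 4206815), Add(2701, -964313)), 12769), -1) = Pow(Add(Mul(4222141, -961612), 12769), -1) = Pow(Add(-4060061451292, 12769), -1) = Pow(-4060061438523, -1) = Rational(-1, 4060061438523)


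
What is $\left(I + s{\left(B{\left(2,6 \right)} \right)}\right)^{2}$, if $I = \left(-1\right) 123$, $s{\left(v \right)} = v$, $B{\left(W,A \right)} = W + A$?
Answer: $13225$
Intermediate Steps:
$B{\left(W,A \right)} = A + W$
$I = -123$
$\left(I + s{\left(B{\left(2,6 \right)} \right)}\right)^{2} = \left(-123 + \left(6 + 2\right)\right)^{2} = \left(-123 + 8\right)^{2} = \left(-115\right)^{2} = 13225$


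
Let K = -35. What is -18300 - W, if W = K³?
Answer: 24575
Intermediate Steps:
W = -42875 (W = (-35)³ = -42875)
-18300 - W = -18300 - 1*(-42875) = -18300 + 42875 = 24575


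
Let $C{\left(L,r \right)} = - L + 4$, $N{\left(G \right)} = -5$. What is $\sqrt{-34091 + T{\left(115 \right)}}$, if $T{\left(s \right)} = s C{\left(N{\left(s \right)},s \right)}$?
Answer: $4 i \sqrt{2066} \approx 181.81 i$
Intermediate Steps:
$C{\left(L,r \right)} = 4 - L$
$T{\left(s \right)} = 9 s$ ($T{\left(s \right)} = s \left(4 - -5\right) = s \left(4 + 5\right) = s 9 = 9 s$)
$\sqrt{-34091 + T{\left(115 \right)}} = \sqrt{-34091 + 9 \cdot 115} = \sqrt{-34091 + 1035} = \sqrt{-33056} = 4 i \sqrt{2066}$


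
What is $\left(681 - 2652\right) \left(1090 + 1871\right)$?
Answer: $-5836131$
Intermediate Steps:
$\left(681 - 2652\right) \left(1090 + 1871\right) = \left(-1971\right) 2961 = -5836131$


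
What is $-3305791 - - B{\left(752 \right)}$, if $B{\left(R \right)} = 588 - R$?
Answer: $-3305955$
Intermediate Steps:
$-3305791 - - B{\left(752 \right)} = -3305791 - - (588 - 752) = -3305791 - \left(-1\right) \left(-164\right) = -3305791 - 164 = -3305955$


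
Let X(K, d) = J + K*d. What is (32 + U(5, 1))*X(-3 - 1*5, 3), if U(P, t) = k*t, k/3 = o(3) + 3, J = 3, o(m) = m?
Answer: -1050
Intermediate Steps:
k = 18 (k = 3*(3 + 3) = 3*6 = 18)
U(P, t) = 18*t
X(K, d) = 3 + K*d
(32 + U(5, 1))*X(-3 - 1*5, 3) = (32 + 18*1)*(3 + (-3 - 1*5)*3) = (32 + 18)*(3 + (-3 - 5)*3) = 50*(3 - 8*3) = 50*(3 - 24) = 50*(-21) = -1050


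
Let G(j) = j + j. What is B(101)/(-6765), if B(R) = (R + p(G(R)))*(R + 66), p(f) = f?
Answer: -16867/2255 ≈ -7.4798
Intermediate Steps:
G(j) = 2*j
B(R) = 3*R*(66 + R) (B(R) = (R + 2*R)*(R + 66) = (3*R)*(66 + R) = 3*R*(66 + R))
B(101)/(-6765) = (3*101*(66 + 101))/(-6765) = (3*101*167)*(-1/6765) = 50601*(-1/6765) = -16867/2255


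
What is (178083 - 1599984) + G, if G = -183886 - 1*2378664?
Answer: -3984451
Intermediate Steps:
G = -2562550 (G = -183886 - 2378664 = -2562550)
(178083 - 1599984) + G = (178083 - 1599984) - 2562550 = -1421901 - 2562550 = -3984451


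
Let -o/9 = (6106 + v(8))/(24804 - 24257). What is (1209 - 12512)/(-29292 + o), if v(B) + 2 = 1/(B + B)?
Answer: 98923856/257242569 ≈ 0.38455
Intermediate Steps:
v(B) = -2 + 1/(2*B) (v(B) = -2 + 1/(B + B) = -2 + 1/(2*B))
o = -878985/8752 (o = -9*(6106 + (-2 + (½)/8))/(24804 - 24257) = -9*(6106 + (-2 + (½)*(⅛)))/547 = -9*(6106 + (-2 + 1/16))/547 = -9*(6106 - 31/16)/547 = -878985/(16*547) = -9*97665/8752 = -878985/8752 ≈ -100.43)
(1209 - 12512)/(-29292 + o) = (1209 - 12512)/(-29292 - 878985/8752) = -11303/(-257242569/8752) = -11303*(-8752/257242569) = 98923856/257242569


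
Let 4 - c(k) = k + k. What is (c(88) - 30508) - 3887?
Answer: -34567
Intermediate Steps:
c(k) = 4 - 2*k (c(k) = 4 - (k + k) = 4 - 2*k)
(c(88) - 30508) - 3887 = ((4 - 2*88) - 30508) - 3887 = ((4 - 176) - 30508) - 3887 = (-172 - 30508) - 3887 = -30680 - 3887 = -34567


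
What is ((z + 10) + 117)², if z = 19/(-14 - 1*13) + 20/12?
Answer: 11937025/729 ≈ 16375.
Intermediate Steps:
z = 26/27 (z = 19/(-14 - 13) + 20*(1/12) = 19/(-27) + 5/3 = 19*(-1/27) + 5/3 = -19/27 + 5/3 = 26/27 ≈ 0.96296)
((z + 10) + 117)² = ((26/27 + 10) + 117)² = (296/27 + 117)² = (3455/27)² = 11937025/729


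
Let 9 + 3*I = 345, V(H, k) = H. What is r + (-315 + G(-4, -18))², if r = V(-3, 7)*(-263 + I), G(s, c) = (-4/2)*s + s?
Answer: 97174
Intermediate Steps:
I = 112 (I = -3 + (⅓)*345 = -3 + 115 = 112)
G(s, c) = -s (G(s, c) = (-4*½)*s + s = -2*s + s = -s)
r = 453 (r = -3*(-263 + 112) = -3*(-151) = 453)
r + (-315 + G(-4, -18))² = 453 + (-315 - 1*(-4))² = 453 + (-315 + 4)² = 453 + (-311)² = 453 + 96721 = 97174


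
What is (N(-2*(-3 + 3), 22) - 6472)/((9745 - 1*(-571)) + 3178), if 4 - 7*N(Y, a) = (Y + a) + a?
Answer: -1744/3633 ≈ -0.48004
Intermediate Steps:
N(Y, a) = 4/7 - 2*a/7 - Y/7 (N(Y, a) = 4/7 - ((Y + a) + a)/7 = 4/7 - (Y + 2*a)/7 = 4/7 + (-2*a/7 - Y/7) = 4/7 - 2*a/7 - Y/7)
(N(-2*(-3 + 3), 22) - 6472)/((9745 - 1*(-571)) + 3178) = ((4/7 - 2/7*22 - (-2)*(-3 + 3)/7) - 6472)/((9745 - 1*(-571)) + 3178) = ((4/7 - 44/7 - (-2)*0/7) - 6472)/((9745 + 571) + 3178) = ((4/7 - 44/7 - ⅐*0) - 6472)/(10316 + 3178) = ((4/7 - 44/7 + 0) - 6472)/13494 = (-40/7 - 6472)*(1/13494) = -45344/7*1/13494 = -1744/3633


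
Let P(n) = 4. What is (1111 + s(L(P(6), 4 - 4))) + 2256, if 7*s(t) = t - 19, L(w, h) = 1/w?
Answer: 94201/28 ≈ 3364.3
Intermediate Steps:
s(t) = -19/7 + t/7 (s(t) = (t - 19)/7 = (-19 + t)/7 = -19/7 + t/7)
(1111 + s(L(P(6), 4 - 4))) + 2256 = (1111 + (-19/7 + (1/7)/4)) + 2256 = (1111 + (-19/7 + (1/7)*(1/4))) + 2256 = (1111 + (-19/7 + 1/28)) + 2256 = (1111 - 75/28) + 2256 = 31033/28 + 2256 = 94201/28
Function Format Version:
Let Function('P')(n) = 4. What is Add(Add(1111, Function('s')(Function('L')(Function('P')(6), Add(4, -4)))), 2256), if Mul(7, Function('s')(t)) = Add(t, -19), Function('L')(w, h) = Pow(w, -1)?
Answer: Rational(94201, 28) ≈ 3364.3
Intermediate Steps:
Function('s')(t) = Add(Rational(-19, 7), Mul(Rational(1, 7), t)) (Function('s')(t) = Mul(Rational(1, 7), Add(t, -19)) = Mul(Rational(1, 7), Add(-19, t)) = Add(Rational(-19, 7), Mul(Rational(1, 7), t)))
Add(Add(1111, Function('s')(Function('L')(Function('P')(6), Add(4, -4)))), 2256) = Add(Add(1111, Add(Rational(-19, 7), Mul(Rational(1, 7), Pow(4, -1)))), 2256) = Add(Add(1111, Add(Rational(-19, 7), Mul(Rational(1, 7), Rational(1, 4)))), 2256) = Add(Add(1111, Add(Rational(-19, 7), Rational(1, 28))), 2256) = Add(Add(1111, Rational(-75, 28)), 2256) = Add(Rational(31033, 28), 2256) = Rational(94201, 28)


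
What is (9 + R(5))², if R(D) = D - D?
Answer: 81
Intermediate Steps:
R(D) = 0
(9 + R(5))² = (9 + 0)² = 9² = 81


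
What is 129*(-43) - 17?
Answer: -5564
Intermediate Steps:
129*(-43) - 17 = -5547 - 17 = -5564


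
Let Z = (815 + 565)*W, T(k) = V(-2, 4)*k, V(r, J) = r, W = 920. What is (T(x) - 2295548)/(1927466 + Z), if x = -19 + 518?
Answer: -1148273/1598533 ≈ -0.71833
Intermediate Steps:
x = 499
T(k) = -2*k
Z = 1269600 (Z = (815 + 565)*920 = 1380*920 = 1269600)
(T(x) - 2295548)/(1927466 + Z) = (-2*499 - 2295548)/(1927466 + 1269600) = (-998 - 2295548)/3197066 = -2296546*1/3197066 = -1148273/1598533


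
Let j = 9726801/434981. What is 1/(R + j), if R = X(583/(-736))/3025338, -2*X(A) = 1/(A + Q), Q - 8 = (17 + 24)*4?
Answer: 82911688400882601/1854024643868534317 ≈ 0.044720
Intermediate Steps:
Q = 172 (Q = 8 + (17 + 24)*4 = 8 + 41*4 = 8 + 164 = 172)
X(A) = -1/(2*(172 + A)) (X(A) = -1/(2*(A + 172)) = -1/(2*(172 + A)))
R = -184/190609908021 (R = -1/(344 + 2*(583/(-736)))/3025338 = -1/(344 + 2*(583*(-1/736)))*(1/3025338) = -1/(344 + 2*(-583/736))*(1/3025338) = -1/(344 - 583/368)*(1/3025338) = -1/126009/368*(1/3025338) = -1*368/126009*(1/3025338) = -368/126009*1/3025338 = -184/190609908021 ≈ -9.6532e-10)
j = 9726801/434981 (j = 9726801*(1/434981) = 9726801/434981 ≈ 22.361)
1/(R + j) = 1/(-184/190609908021 + 9726801/434981) = 1/(1854024643868534317/82911688400882601) = 82911688400882601/1854024643868534317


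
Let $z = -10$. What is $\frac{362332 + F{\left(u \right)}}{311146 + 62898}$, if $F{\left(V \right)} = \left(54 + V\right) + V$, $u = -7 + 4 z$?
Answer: $\frac{90573}{93511} \approx 0.96858$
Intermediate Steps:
$u = -47$ ($u = -7 + 4 \left(-10\right) = -7 - 40 = -47$)
$F{\left(V \right)} = 54 + 2 V$
$\frac{362332 + F{\left(u \right)}}{311146 + 62898} = \frac{362332 + \left(54 + 2 \left(-47\right)\right)}{311146 + 62898} = \frac{362332 + \left(54 - 94\right)}{374044} = \left(362332 - 40\right) \frac{1}{374044} = 362292 \cdot \frac{1}{374044} = \frac{90573}{93511}$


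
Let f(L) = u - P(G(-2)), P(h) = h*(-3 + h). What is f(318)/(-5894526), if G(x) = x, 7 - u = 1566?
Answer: 523/1964842 ≈ 0.00026618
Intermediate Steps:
u = -1559 (u = 7 - 1*1566 = 7 - 1566 = -1559)
f(L) = -1569 (f(L) = -1559 - (-2)*(-3 - 2) = -1559 - (-2)*(-5) = -1559 - 1*10 = -1559 - 10 = -1569)
f(318)/(-5894526) = -1569/(-5894526) = -1569*(-1/5894526) = 523/1964842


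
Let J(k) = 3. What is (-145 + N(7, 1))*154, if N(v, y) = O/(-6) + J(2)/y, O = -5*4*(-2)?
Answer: -68684/3 ≈ -22895.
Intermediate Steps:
O = 40 (O = -20*(-2) = 40)
N(v, y) = -20/3 + 3/y (N(v, y) = 40/(-6) + 3/y = 40*(-1/6) + 3/y = -20/3 + 3/y)
(-145 + N(7, 1))*154 = (-145 + (-20/3 + 3/1))*154 = (-145 + (-20/3 + 3*1))*154 = (-145 + (-20/3 + 3))*154 = (-145 - 11/3)*154 = -446/3*154 = -68684/3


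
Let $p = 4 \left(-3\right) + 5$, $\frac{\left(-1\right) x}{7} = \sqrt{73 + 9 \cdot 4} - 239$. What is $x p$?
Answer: $-11711 + 49 \sqrt{109} \approx -11199.0$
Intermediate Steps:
$x = 1673 - 7 \sqrt{109}$ ($x = - 7 \left(\sqrt{73 + 9 \cdot 4} - 239\right) = - 7 \left(\sqrt{73 + 36} - 239\right) = - 7 \left(\sqrt{109} - 239\right) = - 7 \left(-239 + \sqrt{109}\right) = 1673 - 7 \sqrt{109} \approx 1599.9$)
$p = -7$ ($p = -12 + 5 = -7$)
$x p = \left(1673 - 7 \sqrt{109}\right) \left(-7\right) = -11711 + 49 \sqrt{109}$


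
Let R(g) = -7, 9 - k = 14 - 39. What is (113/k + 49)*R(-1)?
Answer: -12453/34 ≈ -366.26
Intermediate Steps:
k = 34 (k = 9 - (14 - 39) = 9 - 1*(-25) = 9 + 25 = 34)
(113/k + 49)*R(-1) = (113/34 + 49)*(-7) = (1779/34)*(-7) = -12453/34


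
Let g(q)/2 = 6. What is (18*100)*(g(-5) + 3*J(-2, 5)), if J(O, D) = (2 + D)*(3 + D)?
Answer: 324000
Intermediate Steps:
g(q) = 12 (g(q) = 2*6 = 12)
(18*100)*(g(-5) + 3*J(-2, 5)) = (18*100)*(12 + 3*(6 + 5² + 5*5)) = 1800*(12 + 3*(6 + 25 + 25)) = 1800*(12 + 3*56) = 1800*(12 + 168) = 1800*180 = 324000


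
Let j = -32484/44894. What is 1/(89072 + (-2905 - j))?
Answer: 22447/1934206891 ≈ 1.1605e-5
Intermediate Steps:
j = -16242/22447 (j = -32484*1/44894 = -16242/22447 ≈ -0.72357)
1/(89072 + (-2905 - j)) = 1/(89072 + (-2905 - 1*(-16242/22447))) = 1/(89072 + (-2905 + 16242/22447)) = 1/(89072 - 65192293/22447) = 1/(1934206891/22447) = 22447/1934206891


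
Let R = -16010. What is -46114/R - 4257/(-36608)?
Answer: 79831631/26640640 ≈ 2.9966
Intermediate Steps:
-46114/R - 4257/(-36608) = -46114/(-16010) - 4257/(-36608) = -46114*(-1/16010) - 4257*(-1/36608) = 23057/8005 + 387/3328 = 79831631/26640640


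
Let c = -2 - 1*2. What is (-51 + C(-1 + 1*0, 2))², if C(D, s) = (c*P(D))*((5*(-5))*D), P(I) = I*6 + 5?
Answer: 2401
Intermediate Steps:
P(I) = 5 + 6*I (P(I) = 6*I + 5 = 5 + 6*I)
c = -4 (c = -2 - 2 = -4)
C(D, s) = -25*D*(-20 - 24*D) (C(D, s) = (-4*(5 + 6*D))*((5*(-5))*D) = (-20 - 24*D)*(-25*D) = -25*D*(-20 - 24*D))
(-51 + C(-1 + 1*0, 2))² = (-51 + 100*(-1 + 1*0)*(5 + 6*(-1 + 1*0)))² = (-51 + 100*(-1 + 0)*(5 + 6*(-1 + 0)))² = (-51 + 100*(-1)*(5 + 6*(-1)))² = (-51 + 100*(-1)*(5 - 6))² = (-51 + 100*(-1)*(-1))² = (-51 + 100)² = 49² = 2401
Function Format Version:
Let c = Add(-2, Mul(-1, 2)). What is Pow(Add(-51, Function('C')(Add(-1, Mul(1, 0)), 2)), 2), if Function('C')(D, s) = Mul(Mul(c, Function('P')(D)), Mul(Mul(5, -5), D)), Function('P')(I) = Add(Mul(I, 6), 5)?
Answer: 2401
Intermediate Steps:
Function('P')(I) = Add(5, Mul(6, I)) (Function('P')(I) = Add(Mul(6, I), 5) = Add(5, Mul(6, I)))
c = -4 (c = Add(-2, -2) = -4)
Function('C')(D, s) = Mul(-25, D, Add(-20, Mul(-24, D))) (Function('C')(D, s) = Mul(Mul(-4, Add(5, Mul(6, D))), Mul(Mul(5, -5), D)) = Mul(Add(-20, Mul(-24, D)), Mul(-25, D)) = Mul(-25, D, Add(-20, Mul(-24, D))))
Pow(Add(-51, Function('C')(Add(-1, Mul(1, 0)), 2)), 2) = Pow(Add(-51, Mul(100, Add(-1, Mul(1, 0)), Add(5, Mul(6, Add(-1, Mul(1, 0)))))), 2) = Pow(Add(-51, Mul(100, Add(-1, 0), Add(5, Mul(6, Add(-1, 0))))), 2) = Pow(Add(-51, Mul(100, -1, Add(5, Mul(6, -1)))), 2) = Pow(Add(-51, Mul(100, -1, Add(5, -6))), 2) = Pow(Add(-51, Mul(100, -1, -1)), 2) = Pow(Add(-51, 100), 2) = Pow(49, 2) = 2401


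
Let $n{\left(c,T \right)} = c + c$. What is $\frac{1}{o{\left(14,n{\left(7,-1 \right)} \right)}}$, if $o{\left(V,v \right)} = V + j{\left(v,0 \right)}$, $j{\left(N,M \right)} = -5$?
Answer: $\frac{1}{9} \approx 0.11111$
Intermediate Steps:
$n{\left(c,T \right)} = 2 c$
$o{\left(V,v \right)} = -5 + V$ ($o{\left(V,v \right)} = V - 5 = -5 + V$)
$\frac{1}{o{\left(14,n{\left(7,-1 \right)} \right)}} = \frac{1}{-5 + 14} = \frac{1}{9}$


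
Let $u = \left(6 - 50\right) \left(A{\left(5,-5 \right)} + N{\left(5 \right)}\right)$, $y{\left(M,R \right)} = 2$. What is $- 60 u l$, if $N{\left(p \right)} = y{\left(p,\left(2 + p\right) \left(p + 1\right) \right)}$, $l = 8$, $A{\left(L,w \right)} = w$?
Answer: $-63360$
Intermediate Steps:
$N{\left(p \right)} = 2$
$u = 132$ ($u = \left(6 - 50\right) \left(-5 + 2\right) = \left(-44\right) \left(-3\right) = 132$)
$- 60 u l = \left(-60\right) 132 \cdot 8 = \left(-7920\right) 8 = -63360$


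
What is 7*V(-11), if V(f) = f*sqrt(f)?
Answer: -77*I*sqrt(11) ≈ -255.38*I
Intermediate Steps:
V(f) = f**(3/2)
7*V(-11) = 7*(-11)**(3/2) = 7*(-11*I*sqrt(11)) = -77*I*sqrt(11)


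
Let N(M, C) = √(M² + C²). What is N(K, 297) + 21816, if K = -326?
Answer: 21816 + √194485 ≈ 22257.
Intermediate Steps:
N(M, C) = √(C² + M²)
N(K, 297) + 21816 = √(297² + (-326)²) + 21816 = √(88209 + 106276) + 21816 = √194485 + 21816 = 21816 + √194485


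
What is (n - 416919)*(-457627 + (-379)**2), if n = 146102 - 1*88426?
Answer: 112797272598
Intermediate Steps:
n = 57676 (n = 146102 - 88426 = 57676)
(n - 416919)*(-457627 + (-379)**2) = (57676 - 416919)*(-457627 + (-379)**2) = -359243*(-457627 + 143641) = -359243*(-313986) = 112797272598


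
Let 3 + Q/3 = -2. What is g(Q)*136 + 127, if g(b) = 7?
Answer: 1079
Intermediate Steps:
Q = -15 (Q = -9 + 3*(-2) = -9 - 6 = -15)
g(Q)*136 + 127 = 7*136 + 127 = 952 + 127 = 1079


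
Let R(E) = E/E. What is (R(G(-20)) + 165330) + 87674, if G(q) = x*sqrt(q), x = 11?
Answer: 253005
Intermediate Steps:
G(q) = 11*sqrt(q)
R(E) = 1
(R(G(-20)) + 165330) + 87674 = (1 + 165330) + 87674 = 165331 + 87674 = 253005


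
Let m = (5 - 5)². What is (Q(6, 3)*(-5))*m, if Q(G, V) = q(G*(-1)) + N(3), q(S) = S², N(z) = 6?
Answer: 0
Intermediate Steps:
m = 0 (m = 0² = 0)
Q(G, V) = 6 + G² (Q(G, V) = (G*(-1))² + 6 = (-G)² + 6 = G² + 6 = 6 + G²)
(Q(6, 3)*(-5))*m = ((6 + 6²)*(-5))*0 = ((6 + 36)*(-5))*0 = (42*(-5))*0 = -210*0 = 0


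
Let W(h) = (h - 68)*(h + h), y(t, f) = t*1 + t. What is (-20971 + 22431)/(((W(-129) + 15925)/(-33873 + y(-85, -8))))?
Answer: -49702780/66751 ≈ -744.60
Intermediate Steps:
y(t, f) = 2*t (y(t, f) = t + t = 2*t)
W(h) = 2*h*(-68 + h) (W(h) = (-68 + h)*(2*h) = 2*h*(-68 + h))
(-20971 + 22431)/(((W(-129) + 15925)/(-33873 + y(-85, -8)))) = (-20971 + 22431)/(((2*(-129)*(-68 - 129) + 15925)/(-33873 + 2*(-85)))) = 1460/(((2*(-129)*(-197) + 15925)/(-33873 - 170))) = 1460/(((50826 + 15925)/(-34043))) = 1460/((66751*(-1/34043))) = 1460/(-66751/34043) = 1460*(-34043/66751) = -49702780/66751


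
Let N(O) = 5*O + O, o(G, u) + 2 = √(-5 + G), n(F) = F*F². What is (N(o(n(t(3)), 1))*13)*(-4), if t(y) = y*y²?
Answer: 624 - 312*√19678 ≈ -43143.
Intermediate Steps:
t(y) = y³
n(F) = F³
o(G, u) = -2 + √(-5 + G)
N(O) = 6*O
(N(o(n(t(3)), 1))*13)*(-4) = ((6*(-2 + √(-5 + (3³)³)))*13)*(-4) = ((6*(-2 + √(-5 + 27³)))*13)*(-4) = ((6*(-2 + √(-5 + 19683)))*13)*(-4) = ((6*(-2 + √19678))*13)*(-4) = ((-12 + 6*√19678)*13)*(-4) = (-156 + 78*√19678)*(-4) = 624 - 312*√19678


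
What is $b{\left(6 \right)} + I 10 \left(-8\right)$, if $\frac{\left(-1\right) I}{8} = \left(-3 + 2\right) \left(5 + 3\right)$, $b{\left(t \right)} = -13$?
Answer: $-5133$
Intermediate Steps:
$I = 64$ ($I = - 8 \left(-3 + 2\right) \left(5 + 3\right) = - 8 \left(\left(-1\right) 8\right) = \left(-8\right) \left(-8\right) = 64$)
$b{\left(6 \right)} + I 10 \left(-8\right) = -13 + 64 \cdot 10 \left(-8\right) = -13 + 640 \left(-8\right) = -13 - 5120 = -5133$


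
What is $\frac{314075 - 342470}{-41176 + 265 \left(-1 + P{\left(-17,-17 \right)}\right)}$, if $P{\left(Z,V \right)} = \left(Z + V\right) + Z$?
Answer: $\frac{28395}{54956} \approx 0.51669$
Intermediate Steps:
$P{\left(Z,V \right)} = V + 2 Z$ ($P{\left(Z,V \right)} = \left(V + Z\right) + Z = V + 2 Z$)
$\frac{314075 - 342470}{-41176 + 265 \left(-1 + P{\left(-17,-17 \right)}\right)} = \frac{314075 - 342470}{-41176 + 265 \left(-1 + \left(-17 + 2 \left(-17\right)\right)\right)} = - \frac{28395}{-41176 + 265 \left(-1 - 51\right)} = - \frac{28395}{-41176 + 265 \left(-52\right)} = - \frac{28395}{-41176 - 13780} = - \frac{28395}{-54956} = \left(-28395\right) \left(- \frac{1}{54956}\right) = \frac{28395}{54956}$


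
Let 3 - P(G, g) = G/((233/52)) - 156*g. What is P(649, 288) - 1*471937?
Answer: -99526146/233 ≈ -4.2715e+5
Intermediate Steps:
P(G, g) = 3 + 156*g - 52*G/233 (P(G, g) = 3 - (G/((233/52)) - 156*g) = 3 - (G/((233*(1/52))) - 156*g) = 3 - (G/(233/52) - 156*g) = 3 - (52*G/233 - 156*g) = 3 - (-156*g + 52*G/233) = 3 + (156*g - 52*G/233) = 3 + 156*g - 52*G/233)
P(649, 288) - 1*471937 = (3 + 156*288 - 52/233*649) - 1*471937 = (3 + 44928 - 33748/233) - 471937 = 10435175/233 - 471937 = -99526146/233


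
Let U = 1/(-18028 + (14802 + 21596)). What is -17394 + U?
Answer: -319527779/18370 ≈ -17394.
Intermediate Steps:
U = 1/18370 (U = 1/(-18028 + 36398) = 1/18370 ≈ 5.4437e-5)
-17394 + U = -17394 + 1/18370 = -319527779/18370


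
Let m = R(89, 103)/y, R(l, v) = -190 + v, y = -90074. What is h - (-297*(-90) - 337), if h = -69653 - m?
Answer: -298318879/3106 ≈ -96046.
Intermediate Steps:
m = 3/3106 (m = (-190 + 103)/(-90074) = -87*(-1/90074) = 3/3106 ≈ 0.00096587)
h = -216342221/3106 (h = -69653 - 1*3/3106 = -69653 - 3/3106 = -216342221/3106 ≈ -69653.)
h - (-297*(-90) - 337) = -216342221/3106 - (-297*(-90) - 337) = -216342221/3106 - (26730 - 337) = -216342221/3106 - 1*26393 = -216342221/3106 - 26393 = -298318879/3106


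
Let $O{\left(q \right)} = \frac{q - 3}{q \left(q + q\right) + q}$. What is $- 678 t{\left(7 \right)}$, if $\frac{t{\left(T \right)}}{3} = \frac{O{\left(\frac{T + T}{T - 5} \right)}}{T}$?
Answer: $- \frac{2712}{245} \approx -11.069$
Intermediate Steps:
$O{\left(q \right)} = \frac{-3 + q}{q + 2 q^{2}}$ ($O{\left(q \right)} = \frac{-3 + q}{q 2 q + q} = \frac{-3 + q}{2 q^{2} + q} = \frac{-3 + q}{q + 2 q^{2}}$)
$t{\left(T \right)} = \frac{3 \left(-5 + T\right) \left(-3 + \frac{2 T}{-5 + T}\right)}{2 T^{2} \left(1 + \frac{4 T}{-5 + T}\right)}$ ($t{\left(T \right)} = 3 \frac{\frac{1}{\left(T + T\right) \frac{1}{T - 5}} \frac{1}{1 + 2 \frac{T + T}{T - 5}} \left(-3 + \frac{T + T}{T - 5}\right)}{T} = 3 \frac{\frac{1}{2 T \frac{1}{-5 + T}} \frac{1}{1 + 2 \frac{2 T}{-5 + T}} \left(-3 + \frac{2 T}{-5 + T}\right)}{T} = 3 \frac{\frac{-5 + T}{2 T} \frac{1}{1 + \frac{4 T}{-5 + T}} \left(-3 + \frac{2 T}{-5 + T}\right)}{T} = 3 \frac{\frac{1}{2} \frac{1}{T} \frac{1}{1 + \frac{4 T}{-5 + T}} \left(-5 + T\right) \left(-3 + \frac{2 T}{-5 + T}\right)}{T} = 3 \frac{\left(-5 + T\right) \left(-3 + \frac{2 T}{-5 + T}\right)}{2 T^{2} \left(1 + \frac{4 T}{-5 + T}\right)} = \frac{3 \left(-5 + T\right) \left(-3 + \frac{2 T}{-5 + T}\right)}{2 T^{2} \left(1 + \frac{4 T}{-5 + T}\right)}$)
$- 678 t{\left(7 \right)} = - 678 \frac{3 \left(-5 + 7\right) \left(15 - 7\right)}{10 \cdot 49 \left(-1 + 7\right)} = - 678 \cdot \frac{3}{10} \cdot \frac{1}{49} \cdot \frac{1}{6} \cdot 2 \left(15 - 7\right) = - 678 \cdot \frac{3}{10} \cdot \frac{1}{49} \cdot \frac{1}{6} \cdot 2 \cdot 8 = \left(-678\right) \frac{4}{245} = - \frac{2712}{245}$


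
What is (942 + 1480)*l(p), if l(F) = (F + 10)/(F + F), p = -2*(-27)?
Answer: 38752/27 ≈ 1435.3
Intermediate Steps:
p = 54
l(F) = (10 + F)/(2*F) (l(F) = (10 + F)/((2*F)) = (10 + F)*(1/(2*F)) = (10 + F)/(2*F))
(942 + 1480)*l(p) = (942 + 1480)*((½)*(10 + 54)/54) = 2422*((½)*(1/54)*64) = 2422*(16/27) = 38752/27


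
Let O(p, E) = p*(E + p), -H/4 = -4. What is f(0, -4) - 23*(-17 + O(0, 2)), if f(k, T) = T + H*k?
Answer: 387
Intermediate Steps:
H = 16 (H = -4*(-4) = 16)
f(k, T) = T + 16*k
f(0, -4) - 23*(-17 + O(0, 2)) = (-4 + 16*0) - 23*(-17 + 0*(2 + 0)) = (-4 + 0) - 23*(-17 + 0*2) = -4 - 23*(-17 + 0) = -4 - 23*(-17) = -4 + 391 = 387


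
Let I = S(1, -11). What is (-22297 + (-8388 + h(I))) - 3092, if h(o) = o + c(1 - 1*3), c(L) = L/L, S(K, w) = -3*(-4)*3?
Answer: -33740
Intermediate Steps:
S(K, w) = 36 (S(K, w) = 12*3 = 36)
I = 36
c(L) = 1
h(o) = 1 + o (h(o) = o + 1 = 1 + o)
(-22297 + (-8388 + h(I))) - 3092 = (-22297 + (-8388 + (1 + 36))) - 3092 = (-22297 + (-8388 + 37)) - 3092 = (-22297 - 8351) - 3092 = -30648 - 3092 = -33740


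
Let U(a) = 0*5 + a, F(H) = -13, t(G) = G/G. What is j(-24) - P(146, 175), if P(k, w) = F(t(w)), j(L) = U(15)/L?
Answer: 99/8 ≈ 12.375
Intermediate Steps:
t(G) = 1
U(a) = a (U(a) = 0 + a = a)
j(L) = 15/L
P(k, w) = -13
j(-24) - P(146, 175) = 15/(-24) - 1*(-13) = 15*(-1/24) + 13 = -5/8 + 13 = 99/8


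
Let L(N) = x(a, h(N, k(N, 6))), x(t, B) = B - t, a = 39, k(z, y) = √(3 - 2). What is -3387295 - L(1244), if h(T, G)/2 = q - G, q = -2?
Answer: -3387250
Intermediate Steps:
k(z, y) = 1 (k(z, y) = √1 = 1)
h(T, G) = -4 - 2*G (h(T, G) = 2*(-2 - G) = -4 - 2*G)
L(N) = -45 (L(N) = (-4 - 2*1) - 1*39 = (-4 - 2) - 39 = -6 - 39 = -45)
-3387295 - L(1244) = -3387295 - 1*(-45) = -3387295 + 45 = -3387250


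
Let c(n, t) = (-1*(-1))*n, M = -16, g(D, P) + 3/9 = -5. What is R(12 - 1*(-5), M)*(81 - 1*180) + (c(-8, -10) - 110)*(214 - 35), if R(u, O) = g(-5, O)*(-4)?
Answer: -23234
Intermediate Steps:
g(D, P) = -16/3 (g(D, P) = -1/3 - 5 = -16/3)
c(n, t) = n (c(n, t) = 1*n = n)
R(u, O) = 64/3 (R(u, O) = -16/3*(-4) = 64/3)
R(12 - 1*(-5), M)*(81 - 1*180) + (c(-8, -10) - 110)*(214 - 35) = 64*(81 - 1*180)/3 + (-8 - 110)*(214 - 35) = 64*(81 - 180)/3 - 118*179 = (64/3)*(-99) - 21122 = -2112 - 21122 = -23234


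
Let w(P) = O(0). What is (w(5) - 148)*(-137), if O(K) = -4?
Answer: 20824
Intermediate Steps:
w(P) = -4
(w(5) - 148)*(-137) = (-4 - 148)*(-137) = -152*(-137) = 20824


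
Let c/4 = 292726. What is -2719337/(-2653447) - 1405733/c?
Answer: -77993634429/443847386584 ≈ -0.17572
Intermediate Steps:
c = 1170904 (c = 4*292726 = 1170904)
-2719337/(-2653447) - 1405733/c = -2719337/(-2653447) - 1405733/1170904 = -2719337*(-1/2653447) - 1405733*1/1170904 = 2719337/2653447 - 200819/167272 = -77993634429/443847386584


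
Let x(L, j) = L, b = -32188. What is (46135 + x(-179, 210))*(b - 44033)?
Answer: -3502812276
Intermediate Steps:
(46135 + x(-179, 210))*(b - 44033) = (46135 - 179)*(-32188 - 44033) = 45956*(-76221) = -3502812276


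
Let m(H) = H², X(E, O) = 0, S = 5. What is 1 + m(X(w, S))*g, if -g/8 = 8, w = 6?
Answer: 1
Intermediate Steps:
g = -64 (g = -8*8 = -64)
1 + m(X(w, S))*g = 1 + 0²*(-64) = 1 + 0*(-64) = 1 + 0 = 1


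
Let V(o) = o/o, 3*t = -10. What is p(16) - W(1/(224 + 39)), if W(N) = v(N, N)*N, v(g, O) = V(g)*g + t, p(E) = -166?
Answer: -34443535/207507 ≈ -165.99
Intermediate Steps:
t = -10/3 (t = (⅓)*(-10) = -10/3 ≈ -3.3333)
V(o) = 1
v(g, O) = -10/3 + g (v(g, O) = 1*g - 10/3 = g - 10/3 = -10/3 + g)
W(N) = N*(-10/3 + N) (W(N) = (-10/3 + N)*N = N*(-10/3 + N))
p(16) - W(1/(224 + 39)) = -166 - (-10 + 3/(224 + 39))/(3*(224 + 39)) = -166 - (-10 + 3/263)/(3*263) = -166 - (-2627)/(3*263*263) = -166 - 1*(-2627/207507) = -166 + 2627/207507 = -34443535/207507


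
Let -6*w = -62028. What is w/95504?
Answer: 5169/47752 ≈ 0.10825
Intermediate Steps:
w = 10338 (w = -1/6*(-62028) = 10338)
w/95504 = 10338/95504 = 10338*(1/95504) = 5169/47752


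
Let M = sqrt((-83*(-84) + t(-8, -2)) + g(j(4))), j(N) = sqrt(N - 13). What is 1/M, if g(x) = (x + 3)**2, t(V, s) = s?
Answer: sqrt(2)/(2*sqrt(3485 + 9*I)) ≈ 0.011978 - 1.5466e-5*I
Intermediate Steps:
j(N) = sqrt(-13 + N)
g(x) = (3 + x)**2
M = sqrt(6970 + (3 + 3*I)**2) (M = sqrt((-83*(-84) - 2) + (3 + sqrt(-13 + 4))**2) = sqrt((6972 - 2) + (3 + sqrt(-9))**2) = sqrt(6970 + (3 + 3*I)**2) ≈ 83.487 + 0.108*I)
1/M = 1/(sqrt(6970 + 18*I)) = 1/sqrt(6970 + 18*I)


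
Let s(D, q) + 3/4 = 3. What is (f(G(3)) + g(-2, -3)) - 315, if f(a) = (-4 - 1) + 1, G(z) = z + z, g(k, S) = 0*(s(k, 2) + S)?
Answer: -319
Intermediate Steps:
s(D, q) = 9/4 (s(D, q) = -¾ + 3 = 9/4)
g(k, S) = 0 (g(k, S) = 0*(9/4 + S) = 0)
G(z) = 2*z
f(a) = -4 (f(a) = -5 + 1 = -4)
(f(G(3)) + g(-2, -3)) - 315 = (-4 + 0) - 315 = -4 - 315 = -319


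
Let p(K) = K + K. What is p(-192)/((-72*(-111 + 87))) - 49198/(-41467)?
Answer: 359848/373203 ≈ 0.96422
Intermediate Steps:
p(K) = 2*K
p(-192)/((-72*(-111 + 87))) - 49198/(-41467) = (2*(-192))/((-72*(-111 + 87))) - 49198/(-41467) = -384/((-72*(-24))) - 49198*(-1/41467) = -384/1728 + 49198/41467 = -384*1/1728 + 49198/41467 = -2/9 + 49198/41467 = 359848/373203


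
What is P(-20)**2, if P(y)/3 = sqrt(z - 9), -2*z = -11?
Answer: -63/2 ≈ -31.500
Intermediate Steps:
z = 11/2 (z = -1/2*(-11) = 11/2 ≈ 5.5000)
P(y) = 3*I*sqrt(14)/2 (P(y) = 3*sqrt(11/2 - 9) = 3*sqrt(-7/2) = 3*(I*sqrt(14)/2) = 3*I*sqrt(14)/2)
P(-20)**2 = (3*I*sqrt(14)/2)**2 = -63/2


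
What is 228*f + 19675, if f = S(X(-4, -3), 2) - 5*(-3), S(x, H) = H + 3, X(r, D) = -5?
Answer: 24235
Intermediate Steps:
S(x, H) = 3 + H
f = 20 (f = (3 + 2) - 5*(-3) = 5 + 15 = 20)
228*f + 19675 = 228*20 + 19675 = 4560 + 19675 = 24235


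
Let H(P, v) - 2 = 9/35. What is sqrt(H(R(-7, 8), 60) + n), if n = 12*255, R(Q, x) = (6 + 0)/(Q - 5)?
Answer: sqrt(3751265)/35 ≈ 55.338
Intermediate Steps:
R(Q, x) = 6/(-5 + Q)
H(P, v) = 79/35 (H(P, v) = 2 + 9/35 = 79/35)
n = 3060
sqrt(H(R(-7, 8), 60) + n) = sqrt(79/35 + 3060) = sqrt(107179/35) = sqrt(3751265)/35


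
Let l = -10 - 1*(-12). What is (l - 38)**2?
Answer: 1296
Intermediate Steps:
l = 2 (l = -10 + 12 = 2)
(l - 38)**2 = (2 - 38)**2 = (-36)**2 = 1296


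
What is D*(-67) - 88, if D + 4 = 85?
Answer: -5515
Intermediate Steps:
D = 81 (D = -4 + 85 = 81)
D*(-67) - 88 = 81*(-67) - 88 = -5427 - 88 = -5515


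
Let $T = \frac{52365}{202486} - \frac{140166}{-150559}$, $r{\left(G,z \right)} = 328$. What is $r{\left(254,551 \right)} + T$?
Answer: $\frac{10035703087783}{30486089674} \approx 329.19$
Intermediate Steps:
$T = \frac{36265674711}{30486089674}$ ($T = 52365 \cdot \frac{1}{202486} - - \frac{140166}{150559} = \frac{52365}{202486} + \frac{140166}{150559} = \frac{36265674711}{30486089674} \approx 1.1896$)
$r{\left(254,551 \right)} + T = 328 + \frac{36265674711}{30486089674} = \frac{10035703087783}{30486089674}$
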